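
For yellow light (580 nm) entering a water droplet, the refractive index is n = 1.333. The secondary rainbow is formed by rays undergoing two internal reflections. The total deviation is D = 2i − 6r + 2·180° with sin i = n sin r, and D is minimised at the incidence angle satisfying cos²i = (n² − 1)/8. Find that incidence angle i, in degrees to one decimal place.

71.8°

cos²i = (1.333² − 1)/8 = (1.77689 − 1)/8 = 0.09711.
cos i = 0.31163, so i = 71.843°.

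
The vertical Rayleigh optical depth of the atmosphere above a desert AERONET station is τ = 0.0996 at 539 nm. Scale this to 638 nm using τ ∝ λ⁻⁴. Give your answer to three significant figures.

τ(638 nm) = τ(539 nm) × (539/638)⁴ = 0.0996 × (0.8448)⁴ = 0.0996 × 0.5094 = 0.0507.

0.0507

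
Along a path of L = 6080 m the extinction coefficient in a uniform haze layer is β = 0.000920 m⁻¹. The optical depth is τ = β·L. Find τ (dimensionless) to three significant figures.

τ = β·L = 0.000920 × 6080 = 5.5936.

5.59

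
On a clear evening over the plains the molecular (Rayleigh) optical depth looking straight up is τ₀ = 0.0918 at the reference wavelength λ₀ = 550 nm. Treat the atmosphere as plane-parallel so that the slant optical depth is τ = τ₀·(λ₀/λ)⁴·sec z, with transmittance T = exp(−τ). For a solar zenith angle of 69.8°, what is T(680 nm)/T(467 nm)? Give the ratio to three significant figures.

1.49

Airmass: sec 69.8° = 2.8960.
τ(680 nm) = 0.0918 × (550/680)⁴ × 2.8960 = 0.0918 × 0.4280 × 2.8960 = 0.1138.
τ(467 nm) = 0.0918 × (550/467)⁴ × 2.8960 = 0.0918 × 1.9239 × 2.8960 = 0.5115.
T(680)/T(467) = exp(τ_B − τ_A) = exp(0.3977) = 1.4884.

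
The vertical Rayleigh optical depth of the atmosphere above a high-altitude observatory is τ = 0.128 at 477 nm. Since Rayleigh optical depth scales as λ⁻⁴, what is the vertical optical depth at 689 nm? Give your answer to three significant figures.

τ(689 nm) = τ(477 nm) × (477/689)⁴ = 0.128 × (0.6923)⁴ = 0.128 × 0.2297 = 0.0294.

0.0294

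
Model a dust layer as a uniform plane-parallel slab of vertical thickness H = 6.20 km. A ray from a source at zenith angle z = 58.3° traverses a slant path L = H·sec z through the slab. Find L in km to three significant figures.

sec z = 1/cos 58.3° = 1.9031.
L = 6.20 × 1.9031 = 11.799 km.

11.8 km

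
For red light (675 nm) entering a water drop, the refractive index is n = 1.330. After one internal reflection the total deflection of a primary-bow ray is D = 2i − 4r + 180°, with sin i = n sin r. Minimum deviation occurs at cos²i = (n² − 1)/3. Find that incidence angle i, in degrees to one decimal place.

59.6°

cos²i = (1.330² − 1)/3 = (1.76890 − 1)/3 = 0.25630.
cos i = 0.50626, so i = 59.585°.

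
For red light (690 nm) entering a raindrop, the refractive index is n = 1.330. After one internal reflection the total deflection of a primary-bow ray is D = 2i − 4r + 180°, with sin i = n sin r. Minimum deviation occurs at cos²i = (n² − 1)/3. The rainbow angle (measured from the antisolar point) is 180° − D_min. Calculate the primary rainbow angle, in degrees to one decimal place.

cos²i = (1.76890 − 1)/3 = 0.25630; i = arccos(0.50626) = 59.585°.
sin r = sin 59.585°/1.330 = 0.64841; r = 40.422°.
D_min = 2·59.585° − 4·40.422° + 180° = 137.484°.
Rainbow angle = 180° − D_min = 42.516°.

42.5°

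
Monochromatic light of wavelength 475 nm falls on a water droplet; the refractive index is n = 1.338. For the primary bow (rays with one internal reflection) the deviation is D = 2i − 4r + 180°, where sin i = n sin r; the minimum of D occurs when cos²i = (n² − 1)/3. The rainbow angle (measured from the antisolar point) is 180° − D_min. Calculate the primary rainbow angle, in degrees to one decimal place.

cos²i = (1.79024 − 1)/3 = 0.26341; i = arccos(0.51324) = 59.120°.
sin r = sin 59.120°/1.338 = 0.64144; r = 39.899°.
D_min = 2·59.120° − 4·39.899° + 180° = 138.643°.
Rainbow angle = 180° − D_min = 41.357°.

41.4°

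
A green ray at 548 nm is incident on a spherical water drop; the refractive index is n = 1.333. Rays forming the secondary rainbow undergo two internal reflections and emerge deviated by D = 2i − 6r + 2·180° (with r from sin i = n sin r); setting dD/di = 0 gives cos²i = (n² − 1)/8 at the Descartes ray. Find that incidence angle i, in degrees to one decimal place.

71.8°

cos²i = (1.333² − 1)/8 = (1.77689 − 1)/8 = 0.09711.
cos i = 0.31163, so i = 71.843°.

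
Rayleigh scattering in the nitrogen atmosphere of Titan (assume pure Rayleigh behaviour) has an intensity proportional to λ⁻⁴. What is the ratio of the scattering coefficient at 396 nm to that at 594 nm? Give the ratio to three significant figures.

Rayleigh scattering ∝ λ⁻⁴, so the ratio of coefficients is the inverse fourth power of the wavelength ratio.
σ(396)/σ(594) = (594/396)⁴ = (1.5000)⁴ = 5.062.

5.06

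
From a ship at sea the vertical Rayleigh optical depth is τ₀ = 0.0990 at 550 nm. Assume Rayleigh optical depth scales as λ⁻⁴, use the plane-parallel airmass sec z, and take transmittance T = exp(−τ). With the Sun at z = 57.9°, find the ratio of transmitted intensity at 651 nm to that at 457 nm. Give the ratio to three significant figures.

1.34

Airmass: sec 57.9° = 1.8818.
τ(651 nm) = 0.0990 × (550/651)⁴ × 1.8818 = 0.0990 × 0.5095 × 1.8818 = 0.0949.
τ(457 nm) = 0.0990 × (550/457)⁴ × 1.8818 = 0.0990 × 2.0979 × 1.8818 = 0.3908.
T(651)/T(457) = exp(τ_B − τ_A) = exp(0.2959) = 1.3444.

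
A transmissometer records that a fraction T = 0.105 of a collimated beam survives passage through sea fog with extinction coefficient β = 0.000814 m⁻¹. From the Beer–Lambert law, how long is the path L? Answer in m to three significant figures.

2770 m

Beer–Lambert: T = exp(−βL) ⇒ L = −ln(T)/β = −ln(0.105)/0.000814 = 2.2538/0.000814 = 2769 m.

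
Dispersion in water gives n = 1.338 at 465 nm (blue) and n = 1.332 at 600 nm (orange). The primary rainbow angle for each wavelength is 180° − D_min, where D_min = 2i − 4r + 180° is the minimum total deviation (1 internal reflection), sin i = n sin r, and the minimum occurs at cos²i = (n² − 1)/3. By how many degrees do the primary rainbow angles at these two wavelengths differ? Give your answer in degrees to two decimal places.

At 465 nm (n = 1.338): cos²i = 0.26341 → i = 59.120°, r = 39.899°, D_min = 138.643°, rainbow angle = 41.357°.
At 600 nm (n = 1.332): cos²i = 0.25807 → i = 59.469°, r = 40.290°, D_min = 137.776°, rainbow angle = 42.224°.
Angular width = |41.357° − 42.224°| = 0.867°.

0.87°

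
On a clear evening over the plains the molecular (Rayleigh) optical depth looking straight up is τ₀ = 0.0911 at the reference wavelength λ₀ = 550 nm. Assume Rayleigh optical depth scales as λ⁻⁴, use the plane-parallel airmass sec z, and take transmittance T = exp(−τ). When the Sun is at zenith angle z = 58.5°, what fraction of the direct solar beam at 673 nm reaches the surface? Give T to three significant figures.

sec 58.5° = 1.9139.
τ = 0.0911 × (550/673)⁴ × 1.9139 = 0.0911 × 0.4461 × 1.9139 = 0.0778.
T = exp(−0.0778) = 0.9252.

0.925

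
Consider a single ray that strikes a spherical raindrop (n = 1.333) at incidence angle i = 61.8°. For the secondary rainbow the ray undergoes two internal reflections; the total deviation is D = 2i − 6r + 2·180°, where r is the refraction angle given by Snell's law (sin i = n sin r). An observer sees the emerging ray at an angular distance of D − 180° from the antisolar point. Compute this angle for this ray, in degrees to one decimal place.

55.3°

sin r = sin 61.8° / 1.333 = 0.8813/1.333 = 0.6611; r = 41.39°.
D = 2·61.8° − 6·41.39° + 2·180° = 123.60° − 248.32° + 360° = 235.28°.
Angle from antisolar point = D − 180° = 55.28°.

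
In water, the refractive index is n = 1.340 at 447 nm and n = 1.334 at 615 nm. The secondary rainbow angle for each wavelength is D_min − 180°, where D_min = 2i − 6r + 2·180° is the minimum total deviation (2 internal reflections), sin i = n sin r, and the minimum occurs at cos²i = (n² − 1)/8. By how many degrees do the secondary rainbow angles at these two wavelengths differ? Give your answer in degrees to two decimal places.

1.56°

At 447 nm (n = 1.340): cos²i = 0.09945 → i = 71.618°, r = 45.088°, D_min = 232.709°, rainbow angle = 52.709°.
At 615 nm (n = 1.334): cos²i = 0.09744 → i = 71.810°, r = 45.411°, D_min = 231.153°, rainbow angle = 51.153°.
Angular width = |52.709° − 51.153°| = 1.556°.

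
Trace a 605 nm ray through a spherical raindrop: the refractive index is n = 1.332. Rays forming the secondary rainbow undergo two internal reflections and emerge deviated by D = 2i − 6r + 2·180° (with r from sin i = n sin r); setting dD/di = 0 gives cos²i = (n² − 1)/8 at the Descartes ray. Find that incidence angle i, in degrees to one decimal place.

cos²i = (1.332² − 1)/8 = (1.77422 − 1)/8 = 0.09678.
cos i = 0.31109, so i = 71.875°.

71.9°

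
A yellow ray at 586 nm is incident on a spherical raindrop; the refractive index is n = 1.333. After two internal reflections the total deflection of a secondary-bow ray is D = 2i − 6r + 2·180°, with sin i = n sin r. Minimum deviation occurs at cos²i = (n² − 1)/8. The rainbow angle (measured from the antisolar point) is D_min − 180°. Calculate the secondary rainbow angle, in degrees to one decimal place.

50.9°

cos²i = (1.77689 − 1)/8 = 0.09711; i = arccos(0.31163) = 71.843°.
sin r = sin 71.843°/1.333 = 0.71283; r = 45.466°.
D_min = 2·71.843° − 6·45.466° + 360° = 230.891°.
Rainbow angle = D_min − 180° = 50.891°.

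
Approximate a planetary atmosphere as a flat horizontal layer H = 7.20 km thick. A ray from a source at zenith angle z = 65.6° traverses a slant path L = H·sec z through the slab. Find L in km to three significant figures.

sec z = 1/cos 65.6° = 2.4207.
L = 7.20 × 2.4207 = 17.429 km.

17.4 km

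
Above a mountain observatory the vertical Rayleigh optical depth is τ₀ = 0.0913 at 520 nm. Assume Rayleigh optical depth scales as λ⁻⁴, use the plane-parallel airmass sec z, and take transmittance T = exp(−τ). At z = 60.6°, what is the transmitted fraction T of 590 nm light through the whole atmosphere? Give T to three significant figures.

sec 60.6° = 2.0371.
τ = 0.0913 × (520/590)⁴ × 2.0371 = 0.0913 × 0.6034 × 2.0371 = 0.1122.
T = exp(−0.1122) = 0.8938.

0.894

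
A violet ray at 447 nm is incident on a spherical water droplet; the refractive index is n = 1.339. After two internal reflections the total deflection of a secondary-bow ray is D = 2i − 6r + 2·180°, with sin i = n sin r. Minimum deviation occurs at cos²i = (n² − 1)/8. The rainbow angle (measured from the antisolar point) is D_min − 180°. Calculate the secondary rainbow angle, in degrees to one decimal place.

52.5°

cos²i = (1.79292 − 1)/8 = 0.09912; i = arccos(0.31483) = 71.650°.
sin r = sin 71.650°/1.339 = 0.70885; r = 45.141°.
D_min = 2·71.650° − 6·45.141° + 360° = 232.451°.
Rainbow angle = D_min − 180° = 52.451°.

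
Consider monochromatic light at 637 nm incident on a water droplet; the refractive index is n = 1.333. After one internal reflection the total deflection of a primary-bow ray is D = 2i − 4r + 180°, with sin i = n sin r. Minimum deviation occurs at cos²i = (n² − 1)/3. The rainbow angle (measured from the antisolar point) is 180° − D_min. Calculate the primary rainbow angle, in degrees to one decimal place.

cos²i = (1.77689 − 1)/3 = 0.25896; i = arccos(0.50888) = 59.410°.
sin r = sin 59.410°/1.333 = 0.64579; r = 40.225°.
D_min = 2·59.410° − 4·40.225° + 180° = 137.922°.
Rainbow angle = 180° − D_min = 42.078°.

42.1°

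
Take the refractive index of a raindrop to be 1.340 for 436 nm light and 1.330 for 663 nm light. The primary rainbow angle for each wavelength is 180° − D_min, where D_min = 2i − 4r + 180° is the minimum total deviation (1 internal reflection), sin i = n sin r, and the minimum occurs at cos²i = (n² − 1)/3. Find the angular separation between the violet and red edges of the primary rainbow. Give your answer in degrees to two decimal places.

At 436 nm (n = 1.340): cos²i = 0.26520 → i = 59.004°, r = 39.770°, D_min = 138.929°, rainbow angle = 41.071°.
At 663 nm (n = 1.330): cos²i = 0.25630 → i = 59.585°, r = 40.422°, D_min = 137.484°, rainbow angle = 42.516°.
Angular width = |41.071° − 42.516°| = 1.445°.

1.45°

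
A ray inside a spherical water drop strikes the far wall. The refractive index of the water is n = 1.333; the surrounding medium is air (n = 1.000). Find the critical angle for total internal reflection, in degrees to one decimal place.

sin θ_c = n_air / n = 1.000 / 1.333 = 0.7502.
θ_c = arcsin(0.7502) = 48.61°.

48.6°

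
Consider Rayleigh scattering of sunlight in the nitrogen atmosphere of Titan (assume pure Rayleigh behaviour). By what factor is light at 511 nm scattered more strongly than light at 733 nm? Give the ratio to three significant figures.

4.23

Rayleigh scattering ∝ λ⁻⁴, so the ratio of coefficients is the inverse fourth power of the wavelength ratio.
σ(511)/σ(733) = (733/511)⁴ = (1.4344)⁴ = 4.234.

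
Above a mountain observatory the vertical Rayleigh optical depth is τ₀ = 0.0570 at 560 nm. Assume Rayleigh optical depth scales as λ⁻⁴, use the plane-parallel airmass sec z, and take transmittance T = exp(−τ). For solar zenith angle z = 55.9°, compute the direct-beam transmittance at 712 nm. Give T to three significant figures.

0.962

sec 55.9° = 1.7837.
τ = 0.0570 × (560/712)⁴ × 1.7837 = 0.0570 × 0.3827 × 1.7837 = 0.0389.
T = exp(−0.0389) = 0.9618.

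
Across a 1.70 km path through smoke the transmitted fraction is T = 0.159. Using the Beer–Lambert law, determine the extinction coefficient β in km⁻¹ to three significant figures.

1.08 km⁻¹

Beer–Lambert: T = exp(−βL) ⇒ β = −ln(T)/L = −ln(0.159)/1.70 = 1.8389/1.70 = 1.082 km⁻¹.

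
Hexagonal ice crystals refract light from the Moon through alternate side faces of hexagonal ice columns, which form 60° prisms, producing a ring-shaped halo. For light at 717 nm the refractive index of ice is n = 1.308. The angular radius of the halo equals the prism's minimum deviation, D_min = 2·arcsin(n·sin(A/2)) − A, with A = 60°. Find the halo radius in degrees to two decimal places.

21.69°

n·sin(A/2) = 1.308 × sin 30° = 1.308 × 0.5000 = 0.6540.
D_min = 2·arcsin(0.6540) − 60° = 2 × 40.844° − 60° = 21.688°.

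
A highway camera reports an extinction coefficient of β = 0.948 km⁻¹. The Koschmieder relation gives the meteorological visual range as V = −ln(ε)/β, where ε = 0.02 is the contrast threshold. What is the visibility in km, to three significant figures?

V = −ln(0.02) / 0.948 = 3.912 / 0.948 = 4.1266 km.

4.13 km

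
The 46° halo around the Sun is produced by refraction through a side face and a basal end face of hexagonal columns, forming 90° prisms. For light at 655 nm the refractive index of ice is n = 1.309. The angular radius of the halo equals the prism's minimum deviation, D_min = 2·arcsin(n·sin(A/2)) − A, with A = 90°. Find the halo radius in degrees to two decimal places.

n·sin(A/2) = 1.309 × sin 45° = 1.309 × 0.7071 = 0.9256.
D_min = 2·arcsin(0.9256) − 90° = 2 × 67.759° − 90° = 45.519°.

45.52°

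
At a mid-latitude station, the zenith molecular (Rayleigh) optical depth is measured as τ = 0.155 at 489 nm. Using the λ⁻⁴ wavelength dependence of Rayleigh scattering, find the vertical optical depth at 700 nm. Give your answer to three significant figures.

τ(700 nm) = τ(489 nm) × (489/700)⁴ = 0.155 × (0.6986)⁴ = 0.155 × 0.2381 = 0.0369.

0.0369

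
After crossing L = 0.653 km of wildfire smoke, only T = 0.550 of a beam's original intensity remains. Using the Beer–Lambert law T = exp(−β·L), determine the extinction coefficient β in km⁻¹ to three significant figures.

0.916 km⁻¹

Beer–Lambert: T = exp(−βL) ⇒ β = −ln(T)/L = −ln(0.550)/0.653 = 0.5978/0.653 = 0.9155 km⁻¹.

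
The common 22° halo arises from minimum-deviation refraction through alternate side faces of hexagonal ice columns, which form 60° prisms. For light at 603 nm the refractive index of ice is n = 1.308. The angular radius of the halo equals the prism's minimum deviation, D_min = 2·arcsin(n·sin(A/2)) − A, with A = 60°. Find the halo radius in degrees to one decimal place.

n·sin(A/2) = 1.308 × sin 30° = 1.308 × 0.5000 = 0.6540.
D_min = 2·arcsin(0.6540) − 60° = 2 × 40.844° − 60° = 21.688°.

21.7°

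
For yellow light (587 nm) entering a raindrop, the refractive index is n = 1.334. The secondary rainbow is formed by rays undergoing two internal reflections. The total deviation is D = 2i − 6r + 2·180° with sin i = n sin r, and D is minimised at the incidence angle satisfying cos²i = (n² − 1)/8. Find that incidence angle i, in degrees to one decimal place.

71.8°

cos²i = (1.334² − 1)/8 = (1.77956 − 1)/8 = 0.09744.
cos i = 0.31216, so i = 71.810°.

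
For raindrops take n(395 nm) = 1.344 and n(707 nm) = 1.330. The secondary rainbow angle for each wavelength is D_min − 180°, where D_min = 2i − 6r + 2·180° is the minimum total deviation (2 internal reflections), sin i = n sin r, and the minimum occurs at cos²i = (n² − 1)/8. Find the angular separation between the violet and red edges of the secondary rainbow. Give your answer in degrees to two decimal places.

At 395 nm (n = 1.344): cos²i = 0.10079 → i = 71.490°, r = 44.874°, D_min = 233.733°, rainbow angle = 53.733°.
At 707 nm (n = 1.330): cos²i = 0.09611 → i = 71.940°, r = 45.630°, D_min = 230.101°, rainbow angle = 50.101°.
Angular width = |53.733° − 50.101°| = 3.632°.

3.63°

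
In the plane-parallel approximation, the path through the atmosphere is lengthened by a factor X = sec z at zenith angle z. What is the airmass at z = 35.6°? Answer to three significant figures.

1.23

X = sec z = 1/cos 35.6° = 1/0.8131 = 1.2299.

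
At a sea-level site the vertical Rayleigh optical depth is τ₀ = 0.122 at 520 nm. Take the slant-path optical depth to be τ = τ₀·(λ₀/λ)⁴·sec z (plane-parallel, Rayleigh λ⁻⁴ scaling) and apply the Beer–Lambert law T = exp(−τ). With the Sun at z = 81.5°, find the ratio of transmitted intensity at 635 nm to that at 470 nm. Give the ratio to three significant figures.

2.38

Airmass: sec 81.5° = 6.7655.
τ(635 nm) = 0.122 × (520/635)⁴ × 6.7655 = 0.122 × 0.4497 × 6.7655 = 0.3712.
τ(470 nm) = 0.122 × (520/470)⁴ × 6.7655 = 0.122 × 1.4984 × 6.7655 = 1.2367.
T(635)/T(470) = exp(τ_B − τ_A) = exp(0.8656) = 2.3764.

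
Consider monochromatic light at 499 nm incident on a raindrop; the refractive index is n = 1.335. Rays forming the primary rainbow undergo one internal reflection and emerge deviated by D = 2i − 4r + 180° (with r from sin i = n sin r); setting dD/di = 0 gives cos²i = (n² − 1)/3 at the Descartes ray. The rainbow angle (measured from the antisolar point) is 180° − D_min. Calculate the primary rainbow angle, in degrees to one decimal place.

41.8°

cos²i = (1.78222 − 1)/3 = 0.26074; i = arccos(0.51063) = 59.294°.
sin r = sin 59.294°/1.335 = 0.64405; r = 40.094°.
D_min = 2·59.294° − 4·40.094° + 180° = 138.212°.
Rainbow angle = 180° − D_min = 41.788°.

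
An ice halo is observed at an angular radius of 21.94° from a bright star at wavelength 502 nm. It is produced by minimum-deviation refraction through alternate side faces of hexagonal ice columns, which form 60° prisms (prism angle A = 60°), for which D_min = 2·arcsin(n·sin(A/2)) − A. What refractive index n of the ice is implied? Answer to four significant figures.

1.311

Rearranging: n = sin((D_min + A)/2) / sin(A/2).
(D_min + A)/2 = (21.94° + 60°)/2 = 40.970°.
n = sin 40.970° / sin 30° = 0.6557 / 0.5000 = 1.3113.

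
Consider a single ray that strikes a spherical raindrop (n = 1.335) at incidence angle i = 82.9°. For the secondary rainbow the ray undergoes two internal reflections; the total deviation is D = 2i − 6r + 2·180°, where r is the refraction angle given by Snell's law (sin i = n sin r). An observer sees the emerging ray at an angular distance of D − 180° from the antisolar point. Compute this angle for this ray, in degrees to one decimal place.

sin r = sin 82.9° / 1.335 = 0.9923/1.335 = 0.7433; r = 48.01°.
D = 2·82.9° − 6·48.01° + 2·180° = 165.80° − 288.09° + 360° = 237.71°.
Angle from antisolar point = D − 180° = 57.71°.

57.7°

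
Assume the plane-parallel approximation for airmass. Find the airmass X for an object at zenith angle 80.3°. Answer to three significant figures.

X = sec z = 1/cos 80.3° = 1/0.1685 = 5.9351.

5.94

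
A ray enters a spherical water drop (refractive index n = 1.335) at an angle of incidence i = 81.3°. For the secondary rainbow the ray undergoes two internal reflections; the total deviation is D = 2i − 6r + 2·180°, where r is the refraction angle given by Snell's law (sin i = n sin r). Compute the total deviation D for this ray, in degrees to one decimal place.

236.0°

sin r = sin 81.3° / 1.335 = 0.9885/1.335 = 0.7404; r = 47.77°.
D = 2·81.3° − 6·47.77° + 2·180° = 162.60° − 286.62° + 360° = 235.98°.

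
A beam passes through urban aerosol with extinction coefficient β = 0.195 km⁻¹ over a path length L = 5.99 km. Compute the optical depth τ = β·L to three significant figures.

1.17

τ = β·L = 0.195 × 5.99 = 1.1681.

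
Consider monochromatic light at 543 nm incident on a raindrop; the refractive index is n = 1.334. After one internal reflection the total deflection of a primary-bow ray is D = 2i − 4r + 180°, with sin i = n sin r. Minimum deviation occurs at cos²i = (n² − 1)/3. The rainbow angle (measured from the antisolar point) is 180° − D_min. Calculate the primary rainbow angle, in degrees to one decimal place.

41.9°

cos²i = (1.77956 − 1)/3 = 0.25985; i = arccos(0.50976) = 59.352°.
sin r = sin 59.352°/1.334 = 0.64492; r = 40.159°.
D_min = 2·59.352° − 4·40.159° + 180° = 138.067°.
Rainbow angle = 180° − D_min = 41.933°.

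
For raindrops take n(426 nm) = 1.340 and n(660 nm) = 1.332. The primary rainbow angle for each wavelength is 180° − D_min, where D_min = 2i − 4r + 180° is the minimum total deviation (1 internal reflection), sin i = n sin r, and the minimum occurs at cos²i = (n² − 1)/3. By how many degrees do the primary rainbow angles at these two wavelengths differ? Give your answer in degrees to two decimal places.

At 426 nm (n = 1.340): cos²i = 0.26520 → i = 59.004°, r = 39.770°, D_min = 138.929°, rainbow angle = 41.071°.
At 660 nm (n = 1.332): cos²i = 0.25807 → i = 59.469°, r = 40.290°, D_min = 137.776°, rainbow angle = 42.224°.
Angular width = |41.071° − 42.224°| = 1.153°.

1.15°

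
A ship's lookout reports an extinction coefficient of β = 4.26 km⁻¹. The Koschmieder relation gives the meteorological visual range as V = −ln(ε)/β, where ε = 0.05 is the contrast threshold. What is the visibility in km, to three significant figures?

0.703 km

V = −ln(0.05) / 4.26 = 2.996 / 4.26 = 0.7032 km.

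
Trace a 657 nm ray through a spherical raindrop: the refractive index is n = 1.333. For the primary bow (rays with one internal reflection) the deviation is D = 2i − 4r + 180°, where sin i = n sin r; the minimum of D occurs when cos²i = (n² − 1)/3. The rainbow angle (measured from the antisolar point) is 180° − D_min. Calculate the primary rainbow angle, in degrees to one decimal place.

42.1°

cos²i = (1.77689 − 1)/3 = 0.25896; i = arccos(0.50888) = 59.410°.
sin r = sin 59.410°/1.333 = 0.64579; r = 40.225°.
D_min = 2·59.410° − 4·40.225° + 180° = 137.922°.
Rainbow angle = 180° − D_min = 42.078°.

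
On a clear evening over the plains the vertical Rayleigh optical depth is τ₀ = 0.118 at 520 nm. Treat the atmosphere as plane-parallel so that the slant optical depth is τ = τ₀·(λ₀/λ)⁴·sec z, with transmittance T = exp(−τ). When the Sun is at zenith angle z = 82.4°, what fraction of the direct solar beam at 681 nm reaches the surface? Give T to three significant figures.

0.738

sec 82.4° = 7.5611.
τ = 0.118 × (520/681)⁴ × 7.5611 = 0.118 × 0.3400 × 7.5611 = 0.3033.
T = exp(−0.3033) = 0.7384.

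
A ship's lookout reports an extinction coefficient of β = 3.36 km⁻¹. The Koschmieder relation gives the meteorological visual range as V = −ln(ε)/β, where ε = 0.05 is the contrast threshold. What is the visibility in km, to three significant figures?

V = −ln(0.05) / 3.36 = 2.996 / 3.36 = 0.8916 km.

0.892 km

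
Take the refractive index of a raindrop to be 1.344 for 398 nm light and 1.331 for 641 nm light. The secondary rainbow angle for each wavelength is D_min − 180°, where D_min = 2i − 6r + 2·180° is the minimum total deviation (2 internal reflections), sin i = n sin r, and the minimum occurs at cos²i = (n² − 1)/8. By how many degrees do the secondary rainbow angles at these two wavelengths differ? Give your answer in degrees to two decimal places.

3.37°

At 398 nm (n = 1.344): cos²i = 0.10079 → i = 71.490°, r = 44.874°, D_min = 233.733°, rainbow angle = 53.733°.
At 641 nm (n = 1.331): cos²i = 0.09645 → i = 71.907°, r = 45.575°, D_min = 230.365°, rainbow angle = 50.365°.
Angular width = |53.733° − 50.365°| = 3.368°.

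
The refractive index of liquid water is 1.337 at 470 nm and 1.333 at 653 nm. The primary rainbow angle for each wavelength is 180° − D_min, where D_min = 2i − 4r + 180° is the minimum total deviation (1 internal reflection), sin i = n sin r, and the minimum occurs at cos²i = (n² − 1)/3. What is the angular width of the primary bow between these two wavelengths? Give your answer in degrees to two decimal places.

At 470 nm (n = 1.337): cos²i = 0.26252 → i = 59.178°, r = 39.964°, D_min = 138.500°, rainbow angle = 41.500°.
At 653 nm (n = 1.333): cos²i = 0.25896 → i = 59.410°, r = 40.225°, D_min = 137.922°, rainbow angle = 42.078°.
Angular width = |41.500° − 42.078°| = 0.578°.

0.58°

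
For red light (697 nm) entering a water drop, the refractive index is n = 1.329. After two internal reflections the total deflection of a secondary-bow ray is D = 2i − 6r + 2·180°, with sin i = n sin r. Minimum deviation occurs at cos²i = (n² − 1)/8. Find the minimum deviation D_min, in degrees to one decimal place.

cos²i = (1.76624 − 1)/8 = 0.09578; i = arccos(0.30948) = 71.972°.
sin r = sin 71.972°/1.329 = 0.71550; r = 45.685°.
D_min = 2·71.972° − 6·45.685° + 360° = 229.837°.

229.8°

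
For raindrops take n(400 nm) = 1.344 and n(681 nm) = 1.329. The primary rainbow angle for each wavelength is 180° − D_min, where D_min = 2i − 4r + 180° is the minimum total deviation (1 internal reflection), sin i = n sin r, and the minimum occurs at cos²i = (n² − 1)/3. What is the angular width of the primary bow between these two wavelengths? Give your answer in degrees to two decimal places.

At 400 nm (n = 1.344): cos²i = 0.26878 → i = 58.772°, r = 39.512°, D_min = 139.495°, rainbow angle = 40.505°.
At 681 nm (n = 1.329): cos²i = 0.25541 → i = 59.643°, r = 40.487°, D_min = 137.337°, rainbow angle = 42.663°.
Angular width = |40.505° − 42.663°| = 2.158°.

2.16°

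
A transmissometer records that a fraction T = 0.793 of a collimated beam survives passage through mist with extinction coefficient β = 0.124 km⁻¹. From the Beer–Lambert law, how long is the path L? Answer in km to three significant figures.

Beer–Lambert: T = exp(−βL) ⇒ L = −ln(T)/β = −ln(0.793)/0.124 = 0.2319/0.124 = 1.87 km.

1.87 km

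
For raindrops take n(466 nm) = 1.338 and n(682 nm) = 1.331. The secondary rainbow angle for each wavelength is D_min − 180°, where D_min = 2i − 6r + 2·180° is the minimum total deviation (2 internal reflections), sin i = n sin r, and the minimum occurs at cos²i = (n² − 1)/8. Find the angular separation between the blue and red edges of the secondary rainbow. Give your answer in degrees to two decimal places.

1.83°

At 466 nm (n = 1.338): cos²i = 0.09878 → i = 71.682°, r = 45.195°, D_min = 232.193°, rainbow angle = 52.193°.
At 682 nm (n = 1.331): cos²i = 0.09645 → i = 71.907°, r = 45.575°, D_min = 230.365°, rainbow angle = 50.365°.
Angular width = |52.193° − 50.365°| = 1.828°.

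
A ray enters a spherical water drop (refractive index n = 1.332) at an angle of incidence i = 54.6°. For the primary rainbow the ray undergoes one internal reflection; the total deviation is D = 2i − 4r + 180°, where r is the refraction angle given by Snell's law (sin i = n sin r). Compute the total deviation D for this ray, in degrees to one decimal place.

sin r = sin 54.6° / 1.332 = 0.8151/1.332 = 0.6120; r = 37.73°.
D = 2·54.6° − 4·37.73° + 180° = 109.20° − 150.92° + 180° = 138.28°.

138.3°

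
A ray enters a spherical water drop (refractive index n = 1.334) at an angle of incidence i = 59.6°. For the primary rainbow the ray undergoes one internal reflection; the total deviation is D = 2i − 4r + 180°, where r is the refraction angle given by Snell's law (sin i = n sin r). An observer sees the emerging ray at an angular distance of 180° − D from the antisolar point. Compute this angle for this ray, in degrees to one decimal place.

sin r = sin 59.6° / 1.334 = 0.8625/1.334 = 0.6466; r = 40.28°.
D = 2·59.6° − 4·40.28° + 180° = 119.20° − 161.13° + 180° = 138.07°.
Angle from antisolar point = 180° − D = 41.93°.

41.9°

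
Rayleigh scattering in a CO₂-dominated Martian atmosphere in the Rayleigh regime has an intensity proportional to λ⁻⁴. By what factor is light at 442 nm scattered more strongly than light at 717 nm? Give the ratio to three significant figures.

Rayleigh scattering ∝ λ⁻⁴, so the ratio of coefficients is the inverse fourth power of the wavelength ratio.
σ(442)/σ(717) = (717/442)⁴ = (1.6222)⁴ = 6.924.

6.92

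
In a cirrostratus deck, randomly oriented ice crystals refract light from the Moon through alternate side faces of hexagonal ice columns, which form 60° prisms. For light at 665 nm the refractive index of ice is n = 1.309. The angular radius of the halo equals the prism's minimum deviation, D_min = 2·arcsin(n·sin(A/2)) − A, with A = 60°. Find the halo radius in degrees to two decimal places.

n·sin(A/2) = 1.309 × sin 30° = 1.309 × 0.5000 = 0.6545.
D_min = 2·arcsin(0.6545) − 60° = 2 × 40.882° − 60° = 21.763°.

21.76°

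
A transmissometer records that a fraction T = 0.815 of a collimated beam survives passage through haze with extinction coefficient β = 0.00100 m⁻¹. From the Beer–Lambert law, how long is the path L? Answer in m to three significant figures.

205 m

Beer–Lambert: T = exp(−βL) ⇒ L = −ln(T)/β = −ln(0.815)/0.00100 = 0.2046/0.00100 = 204.6 m.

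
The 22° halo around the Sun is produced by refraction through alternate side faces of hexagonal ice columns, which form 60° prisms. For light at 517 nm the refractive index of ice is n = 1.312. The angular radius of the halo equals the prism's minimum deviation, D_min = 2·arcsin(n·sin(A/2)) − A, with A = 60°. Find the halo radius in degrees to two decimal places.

21.99°

n·sin(A/2) = 1.312 × sin 30° = 1.312 × 0.5000 = 0.6560.
D_min = 2·arcsin(0.6560) − 60° = 2 × 40.996° − 60° = 21.991°.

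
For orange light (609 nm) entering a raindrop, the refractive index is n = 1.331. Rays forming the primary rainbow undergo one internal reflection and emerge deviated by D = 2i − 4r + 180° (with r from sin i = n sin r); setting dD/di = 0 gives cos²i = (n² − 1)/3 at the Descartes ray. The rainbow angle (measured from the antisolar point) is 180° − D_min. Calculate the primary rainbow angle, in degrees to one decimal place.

cos²i = (1.77156 − 1)/3 = 0.25719; i = arccos(0.50714) = 59.527°.
sin r = sin 59.527°/1.331 = 0.64753; r = 40.356°.
D_min = 2·59.527° − 4·40.356° + 180° = 137.630°.
Rainbow angle = 180° − D_min = 42.370°.

42.4°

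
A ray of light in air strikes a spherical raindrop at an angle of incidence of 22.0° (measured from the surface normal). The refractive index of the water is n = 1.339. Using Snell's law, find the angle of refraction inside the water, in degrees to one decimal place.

Snell: sin θ_r = sin θ_i / n = sin 22.0° / 1.339 = 0.3746 / 1.339 = 0.2798.
θ_r = arcsin(0.2798) = 16.25°.

16.2°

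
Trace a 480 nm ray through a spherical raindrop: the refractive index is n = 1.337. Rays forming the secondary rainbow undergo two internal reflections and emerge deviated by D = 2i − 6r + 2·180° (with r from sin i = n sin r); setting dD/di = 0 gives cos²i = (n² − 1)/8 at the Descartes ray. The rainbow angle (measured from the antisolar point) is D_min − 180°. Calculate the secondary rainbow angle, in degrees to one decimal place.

cos²i = (1.78757 − 1)/8 = 0.09845; i = arccos(0.31376) = 71.714°.
sin r = sin 71.714°/1.337 = 0.71017; r = 45.249°.
D_min = 2·71.714° − 6·45.249° + 360° = 231.934°.
Rainbow angle = D_min − 180° = 51.934°.

51.9°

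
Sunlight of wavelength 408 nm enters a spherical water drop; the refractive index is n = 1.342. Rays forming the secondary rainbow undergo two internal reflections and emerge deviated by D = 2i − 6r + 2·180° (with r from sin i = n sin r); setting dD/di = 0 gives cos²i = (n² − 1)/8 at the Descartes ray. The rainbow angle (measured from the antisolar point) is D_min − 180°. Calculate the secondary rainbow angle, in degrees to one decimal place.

cos²i = (1.80096 − 1)/8 = 0.10012; i = arccos(0.31642) = 71.554°.
sin r = sin 71.554°/1.342 = 0.70687; r = 44.981°.
D_min = 2·71.554° − 6·44.981° + 360° = 233.222°.
Rainbow angle = D_min − 180° = 53.222°.

53.2°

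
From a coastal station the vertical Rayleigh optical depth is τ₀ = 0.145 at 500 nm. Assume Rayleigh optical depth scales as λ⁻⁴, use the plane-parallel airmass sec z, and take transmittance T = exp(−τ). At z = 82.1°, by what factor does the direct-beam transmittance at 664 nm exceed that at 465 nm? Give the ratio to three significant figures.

Airmass: sec 82.1° = 7.2757.
τ(664 nm) = 0.145 × (500/664)⁴ × 7.2757 = 0.145 × 0.3215 × 7.2757 = 0.3392.
τ(465 nm) = 0.145 × (500/465)⁴ × 7.2757 = 0.145 × 1.3368 × 7.2757 = 1.4103.
T(664)/T(465) = exp(τ_B − τ_A) = exp(1.0711) = 2.9186.

2.92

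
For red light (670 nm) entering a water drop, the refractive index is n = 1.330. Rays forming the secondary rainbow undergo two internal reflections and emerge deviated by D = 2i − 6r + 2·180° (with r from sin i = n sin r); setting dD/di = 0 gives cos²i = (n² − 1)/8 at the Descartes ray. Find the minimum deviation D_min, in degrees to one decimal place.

230.1°

cos²i = (1.76890 − 1)/8 = 0.09611; i = arccos(0.31002) = 71.940°.
sin r = sin 71.940°/1.330 = 0.71483; r = 45.630°.
D_min = 2·71.940° − 6·45.630° + 360° = 230.101°.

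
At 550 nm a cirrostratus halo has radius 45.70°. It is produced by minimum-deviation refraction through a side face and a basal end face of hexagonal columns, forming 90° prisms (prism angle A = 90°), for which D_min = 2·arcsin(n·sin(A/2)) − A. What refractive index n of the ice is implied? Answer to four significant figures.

1.310

Rearranging: n = sin((D_min + A)/2) / sin(A/2).
(D_min + A)/2 = (45.70° + 90°)/2 = 67.850°.
n = sin 67.850° / sin 45° = 0.9262 / 0.7071 = 1.3098.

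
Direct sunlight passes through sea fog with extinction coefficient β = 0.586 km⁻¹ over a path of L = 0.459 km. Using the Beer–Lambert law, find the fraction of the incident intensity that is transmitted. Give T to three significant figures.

τ = β·L = 0.586 × 0.459 = 0.2690.
T = exp(−0.2690) = 0.7642.

0.764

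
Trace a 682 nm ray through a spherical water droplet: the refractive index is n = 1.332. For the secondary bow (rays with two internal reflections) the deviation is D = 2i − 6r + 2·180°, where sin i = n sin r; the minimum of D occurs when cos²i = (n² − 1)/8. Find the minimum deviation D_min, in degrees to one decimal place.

cos²i = (1.77422 − 1)/8 = 0.09678; i = arccos(0.31109) = 71.875°.
sin r = sin 71.875°/1.332 = 0.71350; r = 45.520°.
D_min = 2·71.875° − 6·45.520° + 360° = 230.628°.

230.6°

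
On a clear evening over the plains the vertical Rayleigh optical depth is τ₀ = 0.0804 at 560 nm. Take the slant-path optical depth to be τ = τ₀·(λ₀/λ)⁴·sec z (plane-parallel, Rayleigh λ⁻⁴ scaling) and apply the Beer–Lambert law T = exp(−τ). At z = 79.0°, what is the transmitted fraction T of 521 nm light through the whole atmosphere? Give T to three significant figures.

0.570

sec 79.0° = 5.2408.
τ = 0.0804 × (560/521)⁴ × 5.2408 = 0.0804 × 1.3348 × 5.2408 = 0.5624.
T = exp(−0.5624) = 0.5698.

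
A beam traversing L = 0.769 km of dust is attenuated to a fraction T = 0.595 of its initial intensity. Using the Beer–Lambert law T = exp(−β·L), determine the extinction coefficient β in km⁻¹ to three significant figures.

0.675 km⁻¹

Beer–Lambert: T = exp(−βL) ⇒ β = −ln(T)/L = −ln(0.595)/0.769 = 0.5192/0.769 = 0.6752 km⁻¹.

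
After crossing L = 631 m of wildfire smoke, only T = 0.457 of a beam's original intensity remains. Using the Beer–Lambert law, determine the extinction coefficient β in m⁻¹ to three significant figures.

Beer–Lambert: T = exp(−βL) ⇒ β = −ln(T)/L = −ln(0.457)/631 = 0.7831/631 = 0.001241 m⁻¹.

0.00124 m⁻¹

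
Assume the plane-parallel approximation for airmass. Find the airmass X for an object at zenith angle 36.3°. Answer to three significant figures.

X = sec z = 1/cos 36.3° = 1/0.8059 = 1.2408.

1.24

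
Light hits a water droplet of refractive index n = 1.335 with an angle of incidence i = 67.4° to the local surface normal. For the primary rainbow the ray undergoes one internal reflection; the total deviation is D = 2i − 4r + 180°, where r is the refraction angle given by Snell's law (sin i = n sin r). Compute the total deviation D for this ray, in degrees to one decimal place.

sin r = sin 67.4° / 1.335 = 0.9232/1.335 = 0.6915; r = 43.75°.
D = 2·67.4° − 4·43.75° + 180° = 134.80° − 175.01° + 180° = 139.79°.

139.8°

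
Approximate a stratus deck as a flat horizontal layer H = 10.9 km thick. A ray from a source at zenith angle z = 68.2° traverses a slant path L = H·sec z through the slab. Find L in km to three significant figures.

sec z = 1/cos 68.2° = 2.6927.
L = 10.9 × 2.6927 = 29.351 km.

29.4 km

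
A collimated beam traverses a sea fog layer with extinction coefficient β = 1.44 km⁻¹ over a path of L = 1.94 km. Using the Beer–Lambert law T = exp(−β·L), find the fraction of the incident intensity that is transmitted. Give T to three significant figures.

τ = β·L = 1.44 × 1.94 = 2.7936.
T = exp(−2.7936) = 0.0612.

0.0612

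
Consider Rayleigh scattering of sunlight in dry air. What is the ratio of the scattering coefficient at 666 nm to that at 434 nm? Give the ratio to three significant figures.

Rayleigh scattering ∝ λ⁻⁴, so the ratio of coefficients is the inverse fourth power of the wavelength ratio.
σ(666)/σ(434) = (434/666)⁴ = (0.6517)⁴ = 0.1803.

0.180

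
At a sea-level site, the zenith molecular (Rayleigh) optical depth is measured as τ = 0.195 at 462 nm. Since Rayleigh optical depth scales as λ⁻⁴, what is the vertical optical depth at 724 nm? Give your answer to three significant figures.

0.0323

τ(724 nm) = τ(462 nm) × (462/724)⁴ = 0.195 × (0.6381)⁴ = 0.195 × 0.1658 = 0.0323.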